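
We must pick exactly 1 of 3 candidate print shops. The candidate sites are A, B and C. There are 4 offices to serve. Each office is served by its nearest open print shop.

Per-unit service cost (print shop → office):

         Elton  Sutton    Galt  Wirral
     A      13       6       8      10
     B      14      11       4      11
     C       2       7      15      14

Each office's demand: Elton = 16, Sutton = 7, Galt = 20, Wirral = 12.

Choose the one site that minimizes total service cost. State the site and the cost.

Choose B only; total service cost 513.

With exactly 1 open, each office uses its cheapest among the chosen.
{B}: Elton→B 14·16=224, Sutton→B 11·7=77, Galt→B 4·20=80, Wirral→B 11·12=132. Service cost 513.
{A}: service cost 530
{C}: service cost 549
Among all 3 size-1 choices, {B} is lowest.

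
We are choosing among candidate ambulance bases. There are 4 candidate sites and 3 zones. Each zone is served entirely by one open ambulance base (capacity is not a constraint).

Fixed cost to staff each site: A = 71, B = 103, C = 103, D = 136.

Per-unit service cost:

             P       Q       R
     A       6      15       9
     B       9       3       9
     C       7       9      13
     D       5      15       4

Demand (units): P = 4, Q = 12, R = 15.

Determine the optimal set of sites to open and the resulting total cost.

For any fixed open set, each zone goes to its cheapest open site; total = fixed + service.
{B}: P→B 9·4=36, Q→B 3·12=36, R→B 9·15=135. Service 207; fixed 103; total 310.
{B, D}: service 116 + fixed 239 = 355
{A, B}: service 195 + fixed 174 = 369
{A, B, C, D}: service 116 + fixed 413 = 529
(All 15 nonempty subsets were checked; B only is lowest.)

Open B only; minimum total cost 310.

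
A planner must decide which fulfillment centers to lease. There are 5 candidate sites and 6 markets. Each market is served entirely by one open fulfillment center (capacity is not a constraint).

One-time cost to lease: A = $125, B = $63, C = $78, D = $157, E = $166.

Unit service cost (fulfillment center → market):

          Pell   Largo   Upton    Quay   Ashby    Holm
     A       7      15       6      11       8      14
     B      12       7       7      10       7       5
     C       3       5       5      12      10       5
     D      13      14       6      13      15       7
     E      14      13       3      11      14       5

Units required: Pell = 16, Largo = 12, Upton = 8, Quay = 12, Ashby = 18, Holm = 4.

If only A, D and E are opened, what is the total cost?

Total cost: 1036

Each market is assigned to its cheapest site among the open ones.
{A, D, E}: Pell→A 7·16=112, Largo→E 13·12=156, Upton→E 3·8=24, Quay→A 11·12=132, Ashby→A 8·18=144, Holm→E 5·4=20. Service 588; fixed 448; total 1036.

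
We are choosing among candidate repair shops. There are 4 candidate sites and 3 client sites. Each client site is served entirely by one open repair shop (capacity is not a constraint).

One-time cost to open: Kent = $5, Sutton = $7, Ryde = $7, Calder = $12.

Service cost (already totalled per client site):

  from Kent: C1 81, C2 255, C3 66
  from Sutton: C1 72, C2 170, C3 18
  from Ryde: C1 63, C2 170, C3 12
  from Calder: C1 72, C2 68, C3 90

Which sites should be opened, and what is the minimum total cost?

For any fixed open set, each client site goes to its cheapest open site; total = fixed + service.
{Ryde, Calder}: C1→Ryde 63, C2→Calder 68, C3→Ryde 12. Service 143; fixed 19; total 162.
{Kent, Ryde, Calder}: C1→Ryde 63, C2→Calder 68, C3→Ryde 12. Service 143; fixed 24; total 167.
{Sutton, Ryde, Calder}: service 143 + fixed 26 = 169
{Kent, Sutton, Ryde, Calder}: service 143 + fixed 31 = 174
(All 15 nonempty subsets were checked; Ryde and Calder is lowest.)

Open Ryde and Calder; minimum total cost 162.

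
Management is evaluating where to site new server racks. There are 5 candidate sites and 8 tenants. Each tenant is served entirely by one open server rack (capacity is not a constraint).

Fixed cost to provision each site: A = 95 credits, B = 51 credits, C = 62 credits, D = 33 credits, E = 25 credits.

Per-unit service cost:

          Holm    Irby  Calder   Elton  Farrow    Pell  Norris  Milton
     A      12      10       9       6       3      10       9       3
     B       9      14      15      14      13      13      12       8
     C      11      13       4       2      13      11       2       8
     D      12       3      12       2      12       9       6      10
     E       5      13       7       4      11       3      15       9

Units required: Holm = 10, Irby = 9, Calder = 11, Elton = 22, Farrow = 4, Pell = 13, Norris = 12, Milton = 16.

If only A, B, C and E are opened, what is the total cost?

Each tenant is assigned to its cheapest site among the open ones.
{A, B, C, E}: Holm→E 5·10=50, Irby→A 10·9=90, Calder→C 4·11=44, Elton→C 2·22=44, Farrow→A 3·4=12, Pell→E 3·13=39, Norris→C 2·12=24, Milton→A 3·16=48. Service 351; fixed 233; total 584.

Total cost: 584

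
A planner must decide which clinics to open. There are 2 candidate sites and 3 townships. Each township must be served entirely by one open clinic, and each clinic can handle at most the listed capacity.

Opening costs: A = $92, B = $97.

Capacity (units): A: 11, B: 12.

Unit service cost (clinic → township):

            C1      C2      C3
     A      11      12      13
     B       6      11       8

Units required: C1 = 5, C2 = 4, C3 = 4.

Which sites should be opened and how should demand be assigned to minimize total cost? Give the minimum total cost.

Open {A, B}: C1→B 6·5=30, C2→A 12·4=48, C3→B 8·4=32.
Loads: A carries 4/11, B carries 9/12. Service 110; fixed 189; total 299.
Next best feasible plan costs 315.

Minimum total cost: 299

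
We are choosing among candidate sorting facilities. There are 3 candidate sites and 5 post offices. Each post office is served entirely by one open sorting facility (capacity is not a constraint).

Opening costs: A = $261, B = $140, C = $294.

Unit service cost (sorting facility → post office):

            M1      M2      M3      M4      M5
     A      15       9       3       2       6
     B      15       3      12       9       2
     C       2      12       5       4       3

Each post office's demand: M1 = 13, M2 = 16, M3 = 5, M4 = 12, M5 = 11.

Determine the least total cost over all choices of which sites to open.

Minimum total cost: 573

For any fixed open set, each post office goes to its cheapest open site; total = fixed + service.
{B}: M1→B 15·13=195, M2→B 3·16=48, M3→B 12·5=60, M4→B 9·12=108, M5→B 2·11=22. Service 433; fixed 140; total 573.
{B, C}: service 169 + fixed 434 = 603
{C}: service 324 + fixed 294 = 618
{A, B, C}: service 135 + fixed 695 = 830
No other subset beats 573.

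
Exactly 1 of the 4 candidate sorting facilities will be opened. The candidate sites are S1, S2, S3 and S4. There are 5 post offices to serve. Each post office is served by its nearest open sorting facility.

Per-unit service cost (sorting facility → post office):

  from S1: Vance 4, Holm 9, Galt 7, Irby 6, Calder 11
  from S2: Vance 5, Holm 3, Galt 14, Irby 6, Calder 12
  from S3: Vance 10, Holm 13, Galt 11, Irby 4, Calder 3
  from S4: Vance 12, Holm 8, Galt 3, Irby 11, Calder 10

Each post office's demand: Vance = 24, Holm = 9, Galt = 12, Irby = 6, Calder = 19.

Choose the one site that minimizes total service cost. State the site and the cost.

With exactly 1 open, each post office uses its cheapest among the chosen.
{S1}: Vance→S1 4·24=96, Holm→S1 9·9=81, Galt→S1 7·12=84, Irby→S1 6·6=36, Calder→S1 11·19=209. Service cost 506.
{S3}: service cost 570
{S2}: service cost 579
Among all 4 size-1 choices, {S1} is lowest.

Choose S1 only; total service cost 506.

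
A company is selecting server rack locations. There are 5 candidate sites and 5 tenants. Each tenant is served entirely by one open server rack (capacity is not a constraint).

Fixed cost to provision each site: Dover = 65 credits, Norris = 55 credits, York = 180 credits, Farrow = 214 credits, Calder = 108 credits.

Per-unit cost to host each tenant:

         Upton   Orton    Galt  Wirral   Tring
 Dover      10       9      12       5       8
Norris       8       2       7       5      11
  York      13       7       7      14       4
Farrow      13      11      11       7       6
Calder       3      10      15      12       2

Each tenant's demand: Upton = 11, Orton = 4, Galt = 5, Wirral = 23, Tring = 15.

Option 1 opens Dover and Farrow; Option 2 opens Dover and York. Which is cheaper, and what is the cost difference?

Option 1: {Dover, Farrow}: Upton→Dover 10·11=110, Orton→Dover 9·4=36, Galt→Farrow 11·5=55, Wirral→Dover 5·23=115, Tring→Farrow 6·15=90. Service 406; fixed 279; total 685.
Option 2: {Dover, York}: Upton→Dover 10·11=110, Orton→York 7·4=28, Galt→York 7·5=35, Wirral→Dover 5·23=115, Tring→York 4·15=60. Service 348; fixed 245; total 593.
Difference: |685 − 593| = 92.

Option 2 is cheaper by 92.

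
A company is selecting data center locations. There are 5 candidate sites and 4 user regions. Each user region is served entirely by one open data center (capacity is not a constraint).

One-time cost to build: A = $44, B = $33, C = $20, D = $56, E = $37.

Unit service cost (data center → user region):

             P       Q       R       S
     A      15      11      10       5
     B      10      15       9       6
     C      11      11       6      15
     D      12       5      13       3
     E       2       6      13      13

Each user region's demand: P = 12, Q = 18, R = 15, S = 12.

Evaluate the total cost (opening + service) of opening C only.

Each user region is assigned to its cheapest site among the open ones.
{C}: P→C 11·12=132, Q→C 11·18=198, R→C 6·15=90, S→C 15·12=180. Service 600; fixed 20; total 620.

Total cost: 620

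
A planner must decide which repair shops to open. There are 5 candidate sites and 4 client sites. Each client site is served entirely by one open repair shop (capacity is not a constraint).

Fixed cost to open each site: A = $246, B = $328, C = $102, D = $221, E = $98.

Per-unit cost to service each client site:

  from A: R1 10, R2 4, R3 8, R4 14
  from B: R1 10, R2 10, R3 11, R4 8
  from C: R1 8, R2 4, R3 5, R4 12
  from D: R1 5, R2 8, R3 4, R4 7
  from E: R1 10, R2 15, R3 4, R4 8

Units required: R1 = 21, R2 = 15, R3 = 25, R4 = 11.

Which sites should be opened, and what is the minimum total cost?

Open C only; minimum total cost 587.

For any fixed open set, each client site goes to its cheapest open site; total = fixed + service.
{C}: R1→C 8·21=168, R2→C 4·15=60, R3→C 5·25=125, R4→C 12·11=132. Service 485; fixed 102; total 587.
{C, E}: R1→C 8·21=168, R2→C 4·15=60, R3→E 4·25=100, R4→E 8·11=88. Service 416; fixed 200; total 616.
{D}: service 402 + fixed 221 = 623
{A, B, C, D, E}: service 342 + fixed 995 = 1337
No other subset beats 587.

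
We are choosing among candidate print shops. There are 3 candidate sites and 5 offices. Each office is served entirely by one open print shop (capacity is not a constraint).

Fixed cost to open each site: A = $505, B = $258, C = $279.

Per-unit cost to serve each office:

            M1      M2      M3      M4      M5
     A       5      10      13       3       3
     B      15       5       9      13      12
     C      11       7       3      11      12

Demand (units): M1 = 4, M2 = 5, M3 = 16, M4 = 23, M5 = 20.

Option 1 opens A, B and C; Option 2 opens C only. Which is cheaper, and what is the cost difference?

Option 1: {A, B, C}: M1→A 5·4=20, M2→B 5·5=25, M3→C 3·16=48, M4→A 3·23=69, M5→A 3·20=60. Service 222; fixed 1042; total 1264.
Option 2: {C}: M1→C 11·4=44, M2→C 7·5=35, M3→C 3·16=48, M4→C 11·23=253, M5→C 12·20=240. Service 620; fixed 279; total 899.
Difference: |1264 − 899| = 365.

Option 2 is cheaper by 365.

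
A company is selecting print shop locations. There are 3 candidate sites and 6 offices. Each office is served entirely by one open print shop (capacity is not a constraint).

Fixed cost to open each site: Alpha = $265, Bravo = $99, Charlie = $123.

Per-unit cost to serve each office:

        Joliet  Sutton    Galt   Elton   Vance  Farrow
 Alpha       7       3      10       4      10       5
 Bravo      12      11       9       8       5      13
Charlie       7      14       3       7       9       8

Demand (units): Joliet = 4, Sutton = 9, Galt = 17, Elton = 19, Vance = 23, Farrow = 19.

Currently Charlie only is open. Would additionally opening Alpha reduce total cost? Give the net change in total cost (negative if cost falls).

No — net change +52 (cost rises by 52).

Current service cost with {Charlie}: 697.
Adding Alpha: each office re-picks its cheapest; new service cost 484, saving 213.
Extra fixed cost: 265. Net change = 265 − 213 = 52.
(Totals: 820 → 872.)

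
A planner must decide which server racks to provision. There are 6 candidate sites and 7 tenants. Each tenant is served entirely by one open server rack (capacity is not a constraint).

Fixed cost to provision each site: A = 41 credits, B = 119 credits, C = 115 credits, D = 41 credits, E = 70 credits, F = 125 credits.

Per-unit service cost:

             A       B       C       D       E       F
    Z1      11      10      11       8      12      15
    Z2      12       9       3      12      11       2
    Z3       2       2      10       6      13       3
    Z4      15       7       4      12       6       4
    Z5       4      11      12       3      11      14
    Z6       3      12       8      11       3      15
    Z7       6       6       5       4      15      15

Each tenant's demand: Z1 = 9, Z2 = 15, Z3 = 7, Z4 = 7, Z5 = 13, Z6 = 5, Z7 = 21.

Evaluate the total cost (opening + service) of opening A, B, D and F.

Total cost: 608

Each tenant is assigned to its cheapest site among the open ones.
{A, B, D, F}: Z1→D 8·9=72, Z2→F 2·15=30, Z3→A 2·7=14, Z4→F 4·7=28, Z5→D 3·13=39, Z6→A 3·5=15, Z7→D 4·21=84. Service 282; fixed 326; total 608.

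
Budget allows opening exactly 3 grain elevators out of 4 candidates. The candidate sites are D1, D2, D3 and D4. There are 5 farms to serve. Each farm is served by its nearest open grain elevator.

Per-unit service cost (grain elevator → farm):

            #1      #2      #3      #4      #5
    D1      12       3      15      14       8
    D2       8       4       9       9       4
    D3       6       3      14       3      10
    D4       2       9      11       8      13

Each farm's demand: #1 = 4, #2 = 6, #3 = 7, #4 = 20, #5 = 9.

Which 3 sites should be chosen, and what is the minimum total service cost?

Choose D2, D3 and D4; total service cost 185.

With exactly 3 open, each farm uses its cheapest among the chosen.
{D2, D3, D4}: #1→D4 2·4=8, #2→D3 3·6=18, #3→D2 9·7=63, #4→D3 3·20=60, #5→D2 4·9=36. Service cost 185.
{D1, D2, D3}: service cost 201
{D1, D3, D4}: service cost 235
Among all 4 size-3 choices, {D2, D3, D4} is lowest.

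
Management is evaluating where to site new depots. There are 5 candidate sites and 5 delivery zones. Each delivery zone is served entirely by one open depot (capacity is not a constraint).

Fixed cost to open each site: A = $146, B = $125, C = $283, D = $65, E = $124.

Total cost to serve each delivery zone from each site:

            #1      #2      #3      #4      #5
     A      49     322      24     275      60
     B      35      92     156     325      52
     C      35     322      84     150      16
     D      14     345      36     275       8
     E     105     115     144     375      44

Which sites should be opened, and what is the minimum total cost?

Open B and D; minimum total cost 615.

For any fixed open set, each delivery zone goes to its cheapest open site; total = fixed + service.
{B, D}: #1→D 14, #2→B 92, #3→D 36, #4→D 275, #5→D 8. Service 425; fixed 190; total 615.
{D, E}: #1→D 14, #2→E 115, #3→D 36, #4→D 275, #5→D 8. Service 448; fixed 189; total 637.
{B, D, E}: service 425 + fixed 314 = 739
{A, B, C, D, E}: #1→D 14, #2→B 92, #3→A 24, #4→C 150, #5→D 8. Service 288; fixed 743; total 1031.
No other subset beats 615.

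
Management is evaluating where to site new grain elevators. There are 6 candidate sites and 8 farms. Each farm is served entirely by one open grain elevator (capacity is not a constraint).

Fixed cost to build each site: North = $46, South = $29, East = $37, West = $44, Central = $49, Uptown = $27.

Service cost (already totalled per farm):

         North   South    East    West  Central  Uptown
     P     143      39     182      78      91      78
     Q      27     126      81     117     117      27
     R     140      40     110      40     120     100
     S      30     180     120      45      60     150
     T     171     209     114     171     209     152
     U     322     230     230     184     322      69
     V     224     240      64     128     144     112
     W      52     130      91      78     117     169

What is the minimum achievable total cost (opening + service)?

For any fixed open set, each farm goes to its cheapest open site; total = fixed + service.
{North, South, East, Uptown}: P→South 39, Q→North 27, R→South 40, S→North 30, T→East 114, U→Uptown 69, V→East 64, W→North 52. Service 435; fixed 139; total 574.
{South, East, West, Uptown}: P→South 39, Q→Uptown 27, R→South 40, S→West 45, T→East 114, U→Uptown 69, V→East 64, W→West 78. Service 476; fixed 137; total 613.
{North, South, East, West, Uptown}: P→South 39, Q→North 27, R→South 40, S→North 30, T→East 114, U→Uptown 69, V→East 64, W→North 52. Service 435; fixed 183; total 618.
{North, South, East, West, Central, Uptown}: service 435 + fixed 232 = 667
No other subset beats 574.

Minimum total cost: 574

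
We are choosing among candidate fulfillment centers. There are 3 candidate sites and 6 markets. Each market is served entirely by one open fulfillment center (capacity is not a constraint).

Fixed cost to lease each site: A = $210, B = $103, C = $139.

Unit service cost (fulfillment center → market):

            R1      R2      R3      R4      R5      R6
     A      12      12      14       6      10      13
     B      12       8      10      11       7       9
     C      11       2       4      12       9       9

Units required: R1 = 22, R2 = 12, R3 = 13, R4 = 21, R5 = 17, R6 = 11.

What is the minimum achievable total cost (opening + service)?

Minimum total cost: 961

For any fixed open set, each market goes to its cheapest open site; total = fixed + service.
{C}: R1→C 11·22=242, R2→C 2·12=24, R3→C 4·13=52, R4→C 12·21=252, R5→C 9·17=153, R6→C 9·11=99. Service 822; fixed 139; total 961.
{B, C}: service 767 + fixed 242 = 1009
{B}: service 939 + fixed 103 = 1042
{A, B, C}: service 662 + fixed 452 = 1114
(All 7 nonempty subsets were checked; C only is lowest.)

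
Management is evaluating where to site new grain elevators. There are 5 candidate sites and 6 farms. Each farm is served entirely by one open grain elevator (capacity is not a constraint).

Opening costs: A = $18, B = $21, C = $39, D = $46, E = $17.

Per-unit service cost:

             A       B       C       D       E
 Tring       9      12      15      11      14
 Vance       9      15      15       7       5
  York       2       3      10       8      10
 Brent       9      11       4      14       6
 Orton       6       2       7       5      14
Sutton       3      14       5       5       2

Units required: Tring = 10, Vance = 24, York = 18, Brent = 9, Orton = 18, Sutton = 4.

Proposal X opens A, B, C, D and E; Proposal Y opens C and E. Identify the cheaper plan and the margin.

Proposal X: {A, B, C, D, E}: Tring→A 9·10=90, Vance→E 5·24=120, York→A 2·18=36, Brent→C 4·9=36, Orton→B 2·18=36, Sutton→E 2·4=8. Service 326; fixed 141; total 467.
Proposal Y: {C, E}: Tring→E 14·10=140, Vance→E 5·24=120, York→C 10·18=180, Brent→C 4·9=36, Orton→C 7·18=126, Sutton→E 2·4=8. Service 610; fixed 56; total 666.
Difference: |467 − 666| = 199.

Proposal X is cheaper by 199.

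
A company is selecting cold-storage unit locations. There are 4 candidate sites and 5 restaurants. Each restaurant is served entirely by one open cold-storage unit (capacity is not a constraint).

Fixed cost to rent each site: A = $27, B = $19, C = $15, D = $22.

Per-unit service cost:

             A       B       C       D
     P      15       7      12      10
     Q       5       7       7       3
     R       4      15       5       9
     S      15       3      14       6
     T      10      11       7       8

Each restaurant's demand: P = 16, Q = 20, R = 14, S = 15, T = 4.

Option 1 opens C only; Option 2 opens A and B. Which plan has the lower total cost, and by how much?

Option 2 is cheaper by 256.

Option 1: {C}: P→C 12·16=192, Q→C 7·20=140, R→C 5·14=70, S→C 14·15=210, T→C 7·4=28. Service 640; fixed 15; total 655.
Option 2: {A, B}: P→B 7·16=112, Q→A 5·20=100, R→A 4·14=56, S→B 3·15=45, T→A 10·4=40. Service 353; fixed 46; total 399.
Difference: |655 − 399| = 256.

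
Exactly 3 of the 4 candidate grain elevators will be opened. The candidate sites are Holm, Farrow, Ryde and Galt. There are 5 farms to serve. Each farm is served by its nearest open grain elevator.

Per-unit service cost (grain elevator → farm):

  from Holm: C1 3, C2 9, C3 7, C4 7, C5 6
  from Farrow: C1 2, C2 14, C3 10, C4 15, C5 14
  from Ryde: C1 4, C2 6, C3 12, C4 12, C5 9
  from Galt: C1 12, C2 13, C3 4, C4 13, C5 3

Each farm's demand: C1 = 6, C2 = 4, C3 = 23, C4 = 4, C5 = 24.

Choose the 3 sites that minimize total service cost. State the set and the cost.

With exactly 3 open, each farm uses its cheapest among the chosen.
{Holm, Ryde, Galt}: C1→Holm 3·6=18, C2→Ryde 6·4=24, C3→Galt 4·23=92, C4→Holm 7·4=28, C5→Galt 3·24=72. Service cost 234.
{Holm, Farrow, Galt}: service cost 240
{Farrow, Ryde, Galt}: service cost 248
Among all 4 size-3 choices, {Holm, Ryde, Galt} is lowest.

Choose Holm, Ryde and Galt; total service cost 234.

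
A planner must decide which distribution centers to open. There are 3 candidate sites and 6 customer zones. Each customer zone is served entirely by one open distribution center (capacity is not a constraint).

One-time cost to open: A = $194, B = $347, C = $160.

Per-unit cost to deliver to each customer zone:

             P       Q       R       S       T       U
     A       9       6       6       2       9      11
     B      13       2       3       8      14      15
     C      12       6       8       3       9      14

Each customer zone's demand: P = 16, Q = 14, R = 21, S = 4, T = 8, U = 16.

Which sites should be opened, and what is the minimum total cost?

For any fixed open set, each customer zone goes to its cheapest open site; total = fixed + service.
{A}: P→A 9·16=144, Q→A 6·14=84, R→A 6·21=126, S→A 2·4=8, T→A 9·8=72, U→A 11·16=176. Service 610; fixed 194; total 804.
{C}: P→C 12·16=192, Q→C 6·14=84, R→C 8·21=168, S→C 3·4=12, T→C 9·8=72, U→C 14·16=224. Service 752; fixed 160; total 912.
{A, C}: service 610 + fixed 354 = 964
{A, B, C}: service 491 + fixed 701 = 1192
No other subset beats 804.

Open A only; minimum total cost 804.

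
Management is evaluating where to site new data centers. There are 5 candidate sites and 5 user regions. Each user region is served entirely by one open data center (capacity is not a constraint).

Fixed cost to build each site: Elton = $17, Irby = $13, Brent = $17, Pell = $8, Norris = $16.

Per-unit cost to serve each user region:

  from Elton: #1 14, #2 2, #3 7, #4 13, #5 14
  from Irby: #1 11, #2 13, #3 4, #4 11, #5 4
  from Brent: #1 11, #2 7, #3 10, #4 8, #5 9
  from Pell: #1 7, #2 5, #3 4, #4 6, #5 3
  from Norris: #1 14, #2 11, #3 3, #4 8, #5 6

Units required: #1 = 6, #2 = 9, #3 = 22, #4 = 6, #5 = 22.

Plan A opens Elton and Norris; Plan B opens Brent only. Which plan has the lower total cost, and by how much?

Plan A is cheaper by 231.

Plan A: {Elton, Norris}: #1→Elton 14·6=84, #2→Elton 2·9=18, #3→Norris 3·22=66, #4→Norris 8·6=48, #5→Norris 6·22=132. Service 348; fixed 33; total 381.
Plan B: {Brent}: #1→Brent 11·6=66, #2→Brent 7·9=63, #3→Brent 10·22=220, #4→Brent 8·6=48, #5→Brent 9·22=198. Service 595; fixed 17; total 612.
Difference: |381 − 612| = 231.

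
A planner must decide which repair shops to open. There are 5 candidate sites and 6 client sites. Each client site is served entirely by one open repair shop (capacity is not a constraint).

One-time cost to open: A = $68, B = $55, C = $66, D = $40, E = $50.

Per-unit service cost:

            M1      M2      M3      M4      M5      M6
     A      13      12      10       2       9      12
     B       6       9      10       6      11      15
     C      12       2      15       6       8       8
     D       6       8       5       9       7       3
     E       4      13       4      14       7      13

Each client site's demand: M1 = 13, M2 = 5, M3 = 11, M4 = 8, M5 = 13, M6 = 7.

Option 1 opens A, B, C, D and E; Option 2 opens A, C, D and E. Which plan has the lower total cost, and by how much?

Option 1: {A, B, C, D, E}: M1→E 4·13=52, M2→C 2·5=10, M3→E 4·11=44, M4→A 2·8=16, M5→D 7·13=91, M6→D 3·7=21. Service 234; fixed 279; total 513.
Option 2: {A, C, D, E}: M1→E 4·13=52, M2→C 2·5=10, M3→E 4·11=44, M4→A 2·8=16, M5→D 7·13=91, M6→D 3·7=21. Service 234; fixed 224; total 458.
Difference: |513 − 458| = 55.

Option 2 is cheaper by 55.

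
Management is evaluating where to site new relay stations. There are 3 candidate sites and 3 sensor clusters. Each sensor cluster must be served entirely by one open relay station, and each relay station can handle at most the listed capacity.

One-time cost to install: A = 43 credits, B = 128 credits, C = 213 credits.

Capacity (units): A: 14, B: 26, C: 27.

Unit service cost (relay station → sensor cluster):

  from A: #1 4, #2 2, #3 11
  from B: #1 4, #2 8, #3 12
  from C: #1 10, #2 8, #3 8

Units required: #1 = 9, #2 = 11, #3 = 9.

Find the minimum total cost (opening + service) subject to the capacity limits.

Minimum total cost: 337

Open {A, B}: #1→B 4·9=36, #2→A 2·11=22, #3→B 12·9=108.
Loads: A carries 11/14, B carries 18/26. Service 166; fixed 171; total 337.
Next best feasible plan costs 394.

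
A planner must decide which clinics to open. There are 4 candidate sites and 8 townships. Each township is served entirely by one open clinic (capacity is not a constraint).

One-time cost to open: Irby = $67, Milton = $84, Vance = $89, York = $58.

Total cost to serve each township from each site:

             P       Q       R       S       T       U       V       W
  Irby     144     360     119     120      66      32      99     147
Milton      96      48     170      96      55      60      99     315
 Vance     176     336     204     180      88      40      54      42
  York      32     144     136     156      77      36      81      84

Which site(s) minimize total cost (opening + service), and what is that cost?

For any fixed open set, each township goes to its cheapest open site; total = fixed + service.
{Milton, York}: P→York 32, Q→Milton 48, R→York 136, S→Milton 96, T→Milton 55, U→York 36, V→York 81, W→York 84. Service 568; fixed 142; total 710.
{Milton, Vance, York}: P→York 32, Q→Milton 48, R→York 136, S→Milton 96, T→Milton 55, U→York 36, V→Vance 54, W→Vance 42. Service 499; fixed 231; total 730.
{Irby, Milton, York}: P→York 32, Q→Milton 48, R→Irby 119, S→Milton 96, T→Milton 55, U→Irby 32, V→York 81, W→York 84. Service 547; fixed 209; total 756.
{Irby, Milton, Vance, York}: service 478 + fixed 298 = 776
No other subset beats 710.

Open Milton and York; minimum total cost 710.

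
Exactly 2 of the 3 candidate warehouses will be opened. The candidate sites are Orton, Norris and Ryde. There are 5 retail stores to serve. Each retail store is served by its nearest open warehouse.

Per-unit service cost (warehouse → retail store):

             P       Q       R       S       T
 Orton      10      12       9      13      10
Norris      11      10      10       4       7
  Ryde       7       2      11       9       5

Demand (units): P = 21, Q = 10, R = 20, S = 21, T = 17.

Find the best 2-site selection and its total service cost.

With exactly 2 open, each retail store uses its cheapest among the chosen.
{Norris, Ryde}: P→Ryde 7·21=147, Q→Ryde 2·10=20, R→Norris 10·20=200, S→Norris 4·21=84, T→Ryde 5·17=85. Service cost 536.
{Orton, Ryde}: service cost 621
{Orton, Norris}: service cost 693
Among all 3 size-2 choices, {Norris, Ryde} is lowest.

Choose Norris and Ryde; total service cost 536.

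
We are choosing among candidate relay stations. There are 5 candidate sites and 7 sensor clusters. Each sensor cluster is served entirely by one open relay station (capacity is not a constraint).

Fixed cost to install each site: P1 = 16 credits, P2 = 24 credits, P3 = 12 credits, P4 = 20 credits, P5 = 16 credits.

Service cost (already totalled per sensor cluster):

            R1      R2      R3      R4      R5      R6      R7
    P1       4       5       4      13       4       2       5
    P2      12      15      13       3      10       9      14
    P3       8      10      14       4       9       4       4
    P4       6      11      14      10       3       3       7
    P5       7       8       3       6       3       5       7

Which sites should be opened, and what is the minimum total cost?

For any fixed open set, each sensor cluster goes to its cheapest open site; total = fixed + service.
{P1}: R1→P1 4, R2→P1 5, R3→P1 4, R4→P1 13, R5→P1 4, R6→P1 2, R7→P1 5. Service 37; fixed 16; total 53.
{P1, P3}: R1→P1 4, R2→P1 5, R3→P1 4, R4→P3 4, R5→P1 4, R6→P1 2, R7→P3 4. Service 27; fixed 28; total 55.
{P5}: R1→P5 7, R2→P5 8, R3→P5 3, R4→P5 6, R5→P5 3, R6→P5 5, R7→P5 7. Service 39; fixed 16; total 55.
{P1, P2, P3, P4, P5}: R1→P1 4, R2→P1 5, R3→P5 3, R4→P2 3, R5→P4 3, R6→P1 2, R7→P3 4. Service 24; fixed 88; total 112.
No other subset beats 53.

Open P1 only; minimum total cost 53.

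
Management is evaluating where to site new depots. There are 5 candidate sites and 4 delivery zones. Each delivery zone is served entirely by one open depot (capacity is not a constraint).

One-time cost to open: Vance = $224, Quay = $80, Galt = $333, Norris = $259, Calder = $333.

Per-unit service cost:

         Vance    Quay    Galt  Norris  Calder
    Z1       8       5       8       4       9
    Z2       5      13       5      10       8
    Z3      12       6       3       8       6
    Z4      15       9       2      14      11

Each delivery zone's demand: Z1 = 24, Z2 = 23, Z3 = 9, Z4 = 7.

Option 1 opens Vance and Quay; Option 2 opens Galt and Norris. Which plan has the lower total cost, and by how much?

Option 1 is cheaper by 188.

Option 1: {Vance, Quay}: Z1→Quay 5·24=120, Z2→Vance 5·23=115, Z3→Quay 6·9=54, Z4→Quay 9·7=63. Service 352; fixed 304; total 656.
Option 2: {Galt, Norris}: Z1→Norris 4·24=96, Z2→Galt 5·23=115, Z3→Galt 3·9=27, Z4→Galt 2·7=14. Service 252; fixed 592; total 844.
Difference: |656 − 844| = 188.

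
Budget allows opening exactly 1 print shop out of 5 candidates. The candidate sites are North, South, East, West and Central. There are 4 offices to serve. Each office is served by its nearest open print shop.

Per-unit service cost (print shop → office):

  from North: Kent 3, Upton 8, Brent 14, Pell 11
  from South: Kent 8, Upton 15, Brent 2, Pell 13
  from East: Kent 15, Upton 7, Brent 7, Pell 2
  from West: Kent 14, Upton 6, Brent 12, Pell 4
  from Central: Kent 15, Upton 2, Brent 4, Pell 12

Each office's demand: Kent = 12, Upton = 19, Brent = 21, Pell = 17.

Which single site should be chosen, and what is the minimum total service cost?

Choose East only; total service cost 494.

With exactly 1 open, each office uses its cheapest among the chosen.
{East}: Kent→East 15·12=180, Upton→East 7·19=133, Brent→East 7·21=147, Pell→East 2·17=34. Service cost 494.
{Central}: service cost 506
{West}: service cost 602
Among all 5 size-1 choices, {East} is lowest.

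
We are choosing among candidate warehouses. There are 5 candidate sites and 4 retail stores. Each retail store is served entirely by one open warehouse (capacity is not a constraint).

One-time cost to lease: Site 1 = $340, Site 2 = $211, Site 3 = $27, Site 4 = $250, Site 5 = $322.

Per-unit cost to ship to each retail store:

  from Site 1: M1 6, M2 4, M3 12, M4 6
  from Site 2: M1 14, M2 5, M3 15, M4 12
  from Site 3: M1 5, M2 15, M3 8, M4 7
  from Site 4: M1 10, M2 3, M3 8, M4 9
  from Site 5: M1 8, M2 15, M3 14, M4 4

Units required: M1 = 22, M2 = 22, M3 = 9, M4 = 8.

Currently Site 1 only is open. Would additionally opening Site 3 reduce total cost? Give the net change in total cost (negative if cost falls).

Yes — net change −31 (cost falls by 31).

Current service cost with {Site 1}: 376.
Adding Site 3: each retail store re-picks its cheapest; new service cost 318, saving 58.
Extra fixed cost: 27. Net change = 27 − 58 = -31.
(Totals: 716 → 685.)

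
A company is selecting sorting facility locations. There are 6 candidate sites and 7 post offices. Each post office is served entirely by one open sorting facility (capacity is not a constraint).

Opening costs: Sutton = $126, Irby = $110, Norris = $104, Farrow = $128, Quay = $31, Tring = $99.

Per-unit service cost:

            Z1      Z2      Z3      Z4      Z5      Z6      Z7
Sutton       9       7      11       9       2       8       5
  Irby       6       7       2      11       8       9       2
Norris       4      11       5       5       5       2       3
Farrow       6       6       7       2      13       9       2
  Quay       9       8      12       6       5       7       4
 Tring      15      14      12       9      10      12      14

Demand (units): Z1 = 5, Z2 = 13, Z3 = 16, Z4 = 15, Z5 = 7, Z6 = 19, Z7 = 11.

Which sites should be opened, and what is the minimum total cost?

Open Norris and Quay; minimum total cost 520.

For any fixed open set, each post office goes to its cheapest open site; total = fixed + service.
{Norris, Quay}: Z1→Norris 4·5=20, Z2→Quay 8·13=104, Z3→Norris 5·16=80, Z4→Norris 5·15=75, Z5→Norris 5·7=35, Z6→Norris 2·19=38, Z7→Norris 3·11=33. Service 385; fixed 135; total 520.
{Irby, Norris}: service 313 + fixed 214 = 527
{Norris}: Z1→Norris 4·5=20, Z2→Norris 11·13=143, Z3→Norris 5·16=80, Z4→Norris 5·15=75, Z5→Norris 5·7=35, Z6→Norris 2·19=38, Z7→Norris 3·11=33. Service 424; fixed 104; total 528.
{Sutton, Irby, Norris, Farrow, Quay, Tring}: service 234 + fixed 598 = 832
No other subset beats 520.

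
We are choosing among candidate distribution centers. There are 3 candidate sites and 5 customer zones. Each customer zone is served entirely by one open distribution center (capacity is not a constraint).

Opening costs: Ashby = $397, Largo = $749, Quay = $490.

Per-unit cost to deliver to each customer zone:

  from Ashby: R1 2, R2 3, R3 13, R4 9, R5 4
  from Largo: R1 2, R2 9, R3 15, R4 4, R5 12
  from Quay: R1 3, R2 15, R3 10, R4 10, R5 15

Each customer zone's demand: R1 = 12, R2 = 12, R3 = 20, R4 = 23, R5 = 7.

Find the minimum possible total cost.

For any fixed open set, each customer zone goes to its cheapest open site; total = fixed + service.
{Ashby}: R1→Ashby 2·12=24, R2→Ashby 3·12=36, R3→Ashby 13·20=260, R4→Ashby 9·23=207, R5→Ashby 4·7=28. Service 555; fixed 397; total 952.
{Quay}: service 751 + fixed 490 = 1241
{Largo}: R1→Largo 2·12=24, R2→Largo 9·12=108, R3→Largo 15·20=300, R4→Largo 4·23=92, R5→Largo 12·7=84. Service 608; fixed 749; total 1357.
{Ashby, Largo, Quay}: service 380 + fixed 1636 = 2016
(All 7 nonempty subsets were checked; Ashby only is lowest.)

Minimum total cost: 952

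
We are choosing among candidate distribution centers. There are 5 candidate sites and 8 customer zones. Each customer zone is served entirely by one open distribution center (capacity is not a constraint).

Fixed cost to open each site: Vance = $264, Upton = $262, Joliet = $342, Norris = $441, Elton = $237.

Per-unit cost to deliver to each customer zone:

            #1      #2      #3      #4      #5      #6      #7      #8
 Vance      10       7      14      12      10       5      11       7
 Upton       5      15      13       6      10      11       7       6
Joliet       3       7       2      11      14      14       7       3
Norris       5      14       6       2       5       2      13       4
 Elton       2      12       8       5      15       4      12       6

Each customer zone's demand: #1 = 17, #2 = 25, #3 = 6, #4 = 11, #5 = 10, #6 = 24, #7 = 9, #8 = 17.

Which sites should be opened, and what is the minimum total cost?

Open Elton only; minimum total cost 1130.

For any fixed open set, each customer zone goes to its cheapest open site; total = fixed + service.
{Elton}: #1→Elton 2·17=34, #2→Elton 12·25=300, #3→Elton 8·6=48, #4→Elton 5·11=55, #5→Elton 15·10=150, #6→Elton 4·24=96, #7→Elton 12·9=108, #8→Elton 6·17=102. Service 893; fixed 237; total 1130.
{Joliet, Elton}: service 626 + fixed 579 = 1205
{Vance, Elton}: #1→Elton 2·17=34, #2→Vance 7·25=175, #3→Elton 8·6=48, #4→Elton 5·11=55, #5→Vance 10·10=100, #6→Elton 4·24=96, #7→Vance 11·9=99, #8→Elton 6·17=102. Service 709; fixed 501; total 1210.
{Vance, Upton, Joliet, Norris, Elton}: service 455 + fixed 1546 = 2001
No other subset beats 1130.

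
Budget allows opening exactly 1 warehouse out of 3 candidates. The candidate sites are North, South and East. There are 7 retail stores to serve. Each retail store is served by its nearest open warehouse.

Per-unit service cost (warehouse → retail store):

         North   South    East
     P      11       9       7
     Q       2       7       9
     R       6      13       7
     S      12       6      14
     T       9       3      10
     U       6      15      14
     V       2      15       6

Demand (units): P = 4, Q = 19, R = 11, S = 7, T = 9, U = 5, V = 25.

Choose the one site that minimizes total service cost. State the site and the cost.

With exactly 1 open, each retail store uses its cheapest among the chosen.
{North}: P→North 11·4=44, Q→North 2·19=38, R→North 6·11=66, S→North 12·7=84, T→North 9·9=81, U→North 6·5=30, V→North 2·25=50. Service cost 393.
{East}: service cost 684
{South}: service cost 831
Among all 3 size-1 choices, {North} is lowest.

Choose North only; total service cost 393.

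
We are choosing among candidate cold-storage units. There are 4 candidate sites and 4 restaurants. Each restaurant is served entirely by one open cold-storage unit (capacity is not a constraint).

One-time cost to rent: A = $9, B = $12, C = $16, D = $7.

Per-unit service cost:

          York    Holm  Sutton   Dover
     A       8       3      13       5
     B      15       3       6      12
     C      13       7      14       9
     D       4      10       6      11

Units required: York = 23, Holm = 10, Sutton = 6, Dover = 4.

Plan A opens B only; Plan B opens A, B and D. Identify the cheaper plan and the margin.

Plan B is cheaper by 265.

Plan A: {B}: York→B 15·23=345, Holm→B 3·10=30, Sutton→B 6·6=36, Dover→B 12·4=48. Service 459; fixed 12; total 471.
Plan B: {A, B, D}: York→D 4·23=92, Holm→A 3·10=30, Sutton→B 6·6=36, Dover→A 5·4=20. Service 178; fixed 28; total 206.
Difference: |471 − 206| = 265.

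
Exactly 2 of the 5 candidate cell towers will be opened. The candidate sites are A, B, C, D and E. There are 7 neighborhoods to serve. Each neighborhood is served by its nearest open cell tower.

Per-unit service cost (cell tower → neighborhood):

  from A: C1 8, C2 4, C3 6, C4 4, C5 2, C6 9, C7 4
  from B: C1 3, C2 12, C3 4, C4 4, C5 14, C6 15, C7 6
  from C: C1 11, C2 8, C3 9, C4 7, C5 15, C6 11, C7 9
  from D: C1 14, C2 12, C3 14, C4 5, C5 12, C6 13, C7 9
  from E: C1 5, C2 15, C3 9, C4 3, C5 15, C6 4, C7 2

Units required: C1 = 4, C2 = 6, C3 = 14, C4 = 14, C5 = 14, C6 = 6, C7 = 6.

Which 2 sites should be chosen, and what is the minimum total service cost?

Choose A and E; total service cost 234.

With exactly 2 open, each neighborhood uses its cheapest among the chosen.
{A, E}: C1→E 5·4=20, C2→A 4·6=24, C3→A 6·14=84, C4→E 3·14=42, C5→A 2·14=28, C6→E 4·6=24, C7→E 2·6=12. Service cost 234.
{A, B}: service cost 254
{A, C}: service cost 302
Among all 10 size-2 choices, {A, E} is lowest.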